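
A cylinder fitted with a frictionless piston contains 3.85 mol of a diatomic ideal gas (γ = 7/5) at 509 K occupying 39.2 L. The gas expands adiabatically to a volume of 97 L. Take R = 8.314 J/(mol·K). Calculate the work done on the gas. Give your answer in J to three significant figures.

Adiabatic: TV^(γ−1) = const with γ = 7/5.
T₂ = T₁ (V₁/V₂)^(γ−1) = 509 × (39.2/97)^0.4 = 509 × 0.696 = 354.3 K.
W_by = nCᵥ(T₁ − T₂) = (3.85)(20.79)(509 − 354.3) = 12383 J.
Work on gas = −W_by = -12383 J.

W ≈ -12400 J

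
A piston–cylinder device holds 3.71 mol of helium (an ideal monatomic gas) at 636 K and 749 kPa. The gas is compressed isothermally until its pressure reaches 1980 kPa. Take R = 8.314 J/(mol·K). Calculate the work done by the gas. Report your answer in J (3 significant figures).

Isothermal process: W = nRT ln(V₂/V₁) = nRT ln(P₁/P₂).
W = (3.71)(8.314)(636) × ln(749/1980)
  = 19617 × ln(0.3783) = 19617 × -0.9721
W_by_gas = -19070 J.

W ≈ -19100 J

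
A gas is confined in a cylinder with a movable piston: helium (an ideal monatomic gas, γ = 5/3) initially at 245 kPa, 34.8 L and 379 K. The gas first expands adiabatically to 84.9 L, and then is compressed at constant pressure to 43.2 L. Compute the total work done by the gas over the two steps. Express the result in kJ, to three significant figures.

W_total ≈ 3.42 kJ

Step 1 (adiabatic): W = (P₁V₁ − P₂V₂)/(γ−1) = (8526 − 4705)/0.667 = 5732 J.
After step 1: P = 55.41 kPa, V = 84.9 L, T = 209.1 K.
Step 2 (isobaric): W = PΔV = (55.41 kPa)(43.2 − 84.9 L) = -2311 J.
W_total = 5732 − 2311 = 3421 J.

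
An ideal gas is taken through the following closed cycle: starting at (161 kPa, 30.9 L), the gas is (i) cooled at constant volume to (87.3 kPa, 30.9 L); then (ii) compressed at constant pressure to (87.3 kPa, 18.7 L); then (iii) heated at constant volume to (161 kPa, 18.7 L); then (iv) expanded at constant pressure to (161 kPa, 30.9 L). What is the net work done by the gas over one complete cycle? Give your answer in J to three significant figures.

Constant-volume legs do no work.
W(ii) = (87.3)(18.7 − 30.9) = -1065 J; W(iv) = (161)(30.9 − 18.7) = 1964 J.
W_net = -1065 + 1964 = 899.1 J (the clockwise enclosed area).

W_net ≈ 899 J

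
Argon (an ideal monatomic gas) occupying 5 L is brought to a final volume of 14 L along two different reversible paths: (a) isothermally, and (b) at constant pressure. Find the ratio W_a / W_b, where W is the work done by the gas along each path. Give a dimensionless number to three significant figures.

W_a / W_b ≈ 0.572

Path (a) isothermal: W = P₁V₁ ln(V₂/V₁) → W_a/(P₁V₁) = 1.03.
Path (b) isobaric: W = P₁(V₂ − V₁) → W_b/(P₁V₁) = 1.8.
W_a / W_b = 1.03 / 1.8 = 0.572.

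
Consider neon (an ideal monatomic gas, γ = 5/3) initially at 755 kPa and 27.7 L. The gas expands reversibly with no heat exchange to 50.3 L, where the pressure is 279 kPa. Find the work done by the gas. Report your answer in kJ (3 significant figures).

W ≈ 10.3 kJ

Adiabatic: W = (P₁V₁ − P₂V₂)/(γ − 1) with γ = 5/3.
P₁V₁ = 20914 J, P₂V₂ = 14034 J.
W = (20914 − 14034) / 0.6667 = 10320 J.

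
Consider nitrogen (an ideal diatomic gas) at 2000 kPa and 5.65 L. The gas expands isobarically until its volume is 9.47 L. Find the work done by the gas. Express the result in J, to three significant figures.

Isobaric: W = P ΔV.
W = (2000 kPa)(9.47 − 5.65 L) = (2000)(3.82) = 7640 J.

W ≈ 7640 J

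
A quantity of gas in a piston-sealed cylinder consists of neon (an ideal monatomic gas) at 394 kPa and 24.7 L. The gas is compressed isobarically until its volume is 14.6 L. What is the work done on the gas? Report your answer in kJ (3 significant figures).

Isobaric: W = P ΔV.
W = (394 kPa)(14.6 − 24.7 L) = (394)(-10.1) = -3979 J.
Work on gas = −W_by = 3979 J.

W ≈ 3.98 kJ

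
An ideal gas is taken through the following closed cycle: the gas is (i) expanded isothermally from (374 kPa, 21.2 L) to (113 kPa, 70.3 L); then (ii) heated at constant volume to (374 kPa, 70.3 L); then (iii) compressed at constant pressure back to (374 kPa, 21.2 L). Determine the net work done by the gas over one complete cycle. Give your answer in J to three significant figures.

W_net ≈ -8860 J

Leg (i): W = PᵢVᵢ ln(V_f/Vᵢ) = (7929) ln(70.3/21.2) = 9505 J.
Leg (ii): W = 0.
Leg (iii): W = PΔV = (374)(21.2 − 70.3) = -18363 J.
W_net = 9505 − 18363 = -8859 J.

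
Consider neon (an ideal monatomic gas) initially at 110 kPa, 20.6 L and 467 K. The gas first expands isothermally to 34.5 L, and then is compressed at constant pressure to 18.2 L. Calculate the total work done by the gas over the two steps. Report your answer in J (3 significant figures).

W_total ≈ 97.9 J

Step 1 (isothermal): W = P₁V₁ ln(V₂/V₁) = (2266) ln(34.5/20.6) = 1169 J.
After step 1: P = 65.68 kPa, V = 34.5 L, T = 467 K.
Step 2 (isobaric): W = PΔV = (65.68 kPa)(18.2 − 34.5 L) = -1071 J.
W_total = 1169 − 1071 = 97.9 J.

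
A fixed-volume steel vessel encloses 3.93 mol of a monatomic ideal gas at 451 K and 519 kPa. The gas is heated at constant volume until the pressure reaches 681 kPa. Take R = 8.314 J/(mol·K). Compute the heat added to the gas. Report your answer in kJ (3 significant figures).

Constant volume ⇒ W = 0, so Q = ΔU = nCᵥΔT with Cᵥ = 3R/2 = 12.47 J/(mol·K).
At constant V, T₂/T₁ = P₂/P₁ ⇒ ΔT = T₁(P₂/P₁ − 1) = 451·(681/519 − 1) = 140.8 K.
ΔU = (3.93)(12.47)(140.8) = 6900 J.

Q ≈ 6.90 kJ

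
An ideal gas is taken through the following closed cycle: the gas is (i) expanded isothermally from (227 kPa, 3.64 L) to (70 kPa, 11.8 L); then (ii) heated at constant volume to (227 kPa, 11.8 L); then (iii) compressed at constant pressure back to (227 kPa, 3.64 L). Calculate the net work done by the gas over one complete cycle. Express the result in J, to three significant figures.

Leg (i): W = PᵢVᵢ ln(V_f/Vᵢ) = (826.3) ln(11.8/3.64) = 971.8 J.
Leg (ii): W = 0.
Leg (iii): W = PΔV = (227)(3.64 − 11.8) = -1852 J.
W_net = 971.8 − 1852 = -880.5 J.

W_net ≈ -881 J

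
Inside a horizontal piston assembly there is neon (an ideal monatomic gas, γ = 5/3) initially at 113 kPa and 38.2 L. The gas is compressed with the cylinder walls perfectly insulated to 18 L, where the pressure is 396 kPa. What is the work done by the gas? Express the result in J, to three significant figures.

Adiabatic: W = (P₁V₁ − P₂V₂)/(γ − 1) with γ = 5/3.
P₁V₁ = 4317 J, P₂V₂ = 7128 J.
W = (4317 − 7128) / 0.6667 = -4217 J.

W ≈ -4220 J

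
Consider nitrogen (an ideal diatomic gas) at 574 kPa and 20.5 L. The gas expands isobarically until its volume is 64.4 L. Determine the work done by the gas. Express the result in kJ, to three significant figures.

W ≈ 25.2 kJ

Isobaric: W = P ΔV.
W = (574 kPa)(64.4 − 20.5 L) = (574)(43.9) = 25199 J.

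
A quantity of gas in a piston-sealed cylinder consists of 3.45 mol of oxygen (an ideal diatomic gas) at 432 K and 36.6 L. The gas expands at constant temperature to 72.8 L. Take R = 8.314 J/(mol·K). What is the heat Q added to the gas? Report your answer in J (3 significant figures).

Q ≈ 8520 J

Isothermal ⇒ ΔU = 0, so Q = W = nRT ln(V₂/V₁).
Q = (3.45)(8.314)(432) ln(72.8/36.6) = 12391 × 0.6877 = 8521 J.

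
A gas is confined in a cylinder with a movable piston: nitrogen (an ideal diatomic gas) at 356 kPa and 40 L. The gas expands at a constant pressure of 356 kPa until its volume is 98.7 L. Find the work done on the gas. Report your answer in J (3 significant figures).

W ≈ -20900 J

Isobaric: W = P ΔV.
W = (356 kPa)(98.7 − 40 L) = (356)(58.7) = 20897 J.
Work on gas = −W_by = -20897 J.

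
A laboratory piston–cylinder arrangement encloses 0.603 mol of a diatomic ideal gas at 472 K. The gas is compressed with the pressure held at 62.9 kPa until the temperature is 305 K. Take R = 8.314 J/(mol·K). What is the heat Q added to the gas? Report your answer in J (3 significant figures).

Q ≈ -2930 J

Isobaric: W = nRΔT = (0.603)(8.314)(-167) = -837.2 J.
ΔU = nCᵥΔT with Cᵥ = 5R/2: ΔU = (0.603)(20.79)(-167) = -2093 J.
Q = ΔU + W = -2093 − 837.2 = -2930 J.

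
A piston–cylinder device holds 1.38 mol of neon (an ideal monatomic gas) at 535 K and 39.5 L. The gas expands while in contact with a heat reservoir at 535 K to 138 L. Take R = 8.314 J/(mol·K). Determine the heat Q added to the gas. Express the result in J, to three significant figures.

Isothermal ⇒ ΔU = 0, so Q = W = nRT ln(V₂/V₁).
Q = (1.38)(8.314)(535) ln(138/39.5) = 6138 × 1.251 = 7679 J.

Q ≈ 7680 J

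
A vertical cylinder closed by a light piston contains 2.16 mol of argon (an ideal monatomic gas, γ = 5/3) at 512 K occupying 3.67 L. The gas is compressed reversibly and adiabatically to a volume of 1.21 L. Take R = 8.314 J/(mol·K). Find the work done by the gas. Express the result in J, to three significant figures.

Adiabatic: TV^(γ−1) = const with γ = 5/3.
T₂ = T₁ (V₁/V₂)^(γ−1) = 512 × (3.67/1.21)^0.667 = 512 × 2.095 = 1073 K.
W_by = nCᵥ(T₁ − T₂) = (2.16)(12.47)(512 − 1073) = -15107 J.

W ≈ -15100 J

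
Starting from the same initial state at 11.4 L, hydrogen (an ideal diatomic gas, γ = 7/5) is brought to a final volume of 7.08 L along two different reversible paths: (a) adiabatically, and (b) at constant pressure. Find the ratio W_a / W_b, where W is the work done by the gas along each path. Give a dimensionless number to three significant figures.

W_a / W_b ≈ 1.38

Path (a) adiabatic: W = P₁V₁(1 − (V₁/V₂)^(γ−1))/(γ−1) → W_a/(P₁V₁) = -0.5247.
Path (b) isobaric: W = P₁(V₂ − V₁) → W_b/(P₁V₁) = -0.3789.
W_a / W_b = -0.5247 / -0.3789 = 1.385.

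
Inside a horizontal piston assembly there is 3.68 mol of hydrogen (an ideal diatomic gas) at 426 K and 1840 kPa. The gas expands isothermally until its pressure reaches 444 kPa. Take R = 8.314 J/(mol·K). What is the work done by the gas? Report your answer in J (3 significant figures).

W ≈ 18500 J

Isothermal process: W = nRT ln(V₂/V₁) = nRT ln(P₁/P₂).
W = (3.68)(8.314)(426) × ln(1840/444)
  = 13034 × ln(4.144) = 13034 × 1.422
W_by_gas = 18530 J.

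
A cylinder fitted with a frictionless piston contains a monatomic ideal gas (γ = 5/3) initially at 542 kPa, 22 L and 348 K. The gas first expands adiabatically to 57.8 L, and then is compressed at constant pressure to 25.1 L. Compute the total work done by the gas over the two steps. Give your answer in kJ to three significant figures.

W_total ≈ 4.95 kJ

Step 1 (adiabatic): W = (P₁V₁ − P₂V₂)/(γ−1) = (11924 − 6263)/0.667 = 8492 J.
After step 1: P = 108.3 kPa, V = 57.8 L, T = 182.8 K.
Step 2 (isobaric): W = PΔV = (108.3 kPa)(25.1 − 57.8 L) = -3543 J.
W_total = 8492 − 3543 = 4949 J.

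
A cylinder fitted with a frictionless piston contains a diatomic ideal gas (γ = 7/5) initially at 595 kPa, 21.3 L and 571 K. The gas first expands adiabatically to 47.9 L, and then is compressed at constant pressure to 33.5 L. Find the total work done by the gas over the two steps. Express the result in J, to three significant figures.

W_total ≈ 6020 J

Step 1 (adiabatic): W = (P₁V₁ − P₂V₂)/(γ−1) = (12674 − 9165)/0.4 = 8772 J.
After step 1: P = 191.3 kPa, V = 47.9 L, T = 412.9 K.
Step 2 (isobaric): W = PΔV = (191.3 kPa)(33.5 − 47.9 L) = -2755 J.
W_total = 8772 − 2755 = 6017 J.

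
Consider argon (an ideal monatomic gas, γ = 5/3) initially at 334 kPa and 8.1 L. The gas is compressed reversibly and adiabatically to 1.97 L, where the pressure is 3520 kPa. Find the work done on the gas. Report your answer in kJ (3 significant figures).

Adiabatic: W = (P₁V₁ − P₂V₂)/(γ − 1) with γ = 5/3.
P₁V₁ = 2705 J, P₂V₂ = 6934 J.
W = (2705 − 6934) / 0.6667 = -6343 J.
Work on gas = −W_by = 6343 J.

W ≈ 6.34 kJ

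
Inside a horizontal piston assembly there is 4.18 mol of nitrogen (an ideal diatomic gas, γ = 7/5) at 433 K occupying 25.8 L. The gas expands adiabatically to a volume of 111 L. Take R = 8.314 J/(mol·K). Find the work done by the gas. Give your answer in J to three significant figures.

Adiabatic: TV^(γ−1) = const with γ = 7/5.
T₂ = T₁ (V₁/V₂)^(γ−1) = 433 × (25.8/111)^0.4 = 433 × 0.5579 = 241.5 K.
W_by = nCᵥ(T₁ − T₂) = (4.18)(20.79)(433 − 241.5) = 16633 J.

W ≈ 16600 J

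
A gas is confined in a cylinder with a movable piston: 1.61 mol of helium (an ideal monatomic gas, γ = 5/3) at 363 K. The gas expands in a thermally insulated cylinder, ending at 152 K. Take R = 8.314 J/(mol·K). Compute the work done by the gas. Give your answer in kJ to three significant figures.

W ≈ 4.24 kJ

Adiabatic ⇒ Q = 0, so W_by = −ΔU = nCᵥ(T₁ − T₂).
Cᵥ = 3R/2 = 12.47 J/(mol·K).
W = (1.61)(12.47)(363 − 152) = 4237 J.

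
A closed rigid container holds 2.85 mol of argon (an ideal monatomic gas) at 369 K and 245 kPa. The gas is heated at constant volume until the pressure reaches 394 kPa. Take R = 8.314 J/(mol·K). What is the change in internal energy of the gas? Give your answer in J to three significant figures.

ΔU ≈ 7980 J

Constant volume ⇒ W = 0, so Q = ΔU = nCᵥΔT with Cᵥ = 3R/2 = 12.47 J/(mol·K).
At constant V, T₂/T₁ = P₂/P₁ ⇒ ΔT = T₁(P₂/P₁ − 1) = 369·(394/245 − 1) = 224.4 K.
ΔU = (2.85)(12.47)(224.4) = 7976 J.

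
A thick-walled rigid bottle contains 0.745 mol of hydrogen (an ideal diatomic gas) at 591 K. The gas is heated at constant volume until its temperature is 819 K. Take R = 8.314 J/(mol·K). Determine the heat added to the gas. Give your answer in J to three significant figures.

Q ≈ 3530 J

Constant volume ⇒ W = 0, so Q = ΔU = nCᵥΔT with Cᵥ = 5R/2 = 20.79 J/(mol·K).
ΔU = (0.745)(20.79)(819 − 591) = 3531 J.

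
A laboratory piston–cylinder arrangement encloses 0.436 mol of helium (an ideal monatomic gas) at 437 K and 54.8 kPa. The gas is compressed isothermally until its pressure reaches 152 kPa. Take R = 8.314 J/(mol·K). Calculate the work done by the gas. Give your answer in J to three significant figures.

Isothermal process: W = nRT ln(V₂/V₁) = nRT ln(P₁/P₂).
W = (0.436)(8.314)(437) × ln(54.8/152)
  = 1584 × ln(0.3605) = 1584 × -1.02
W_by_gas = -1616 J.

W ≈ -1620 J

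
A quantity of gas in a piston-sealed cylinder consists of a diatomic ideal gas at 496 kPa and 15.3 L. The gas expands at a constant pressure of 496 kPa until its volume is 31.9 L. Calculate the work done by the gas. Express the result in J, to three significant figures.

Isobaric: W = P ΔV.
W = (496 kPa)(31.9 − 15.3 L) = (496)(16.6) = 8234 J.

W ≈ 8230 J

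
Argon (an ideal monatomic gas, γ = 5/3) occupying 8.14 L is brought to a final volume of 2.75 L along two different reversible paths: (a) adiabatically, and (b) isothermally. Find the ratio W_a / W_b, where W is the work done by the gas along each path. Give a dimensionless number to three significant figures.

W_a / W_b ≈ 1.47

Path (a) adiabatic: W = P₁V₁(1 − (V₁/V₂)^(γ−1))/(γ−1) → W_a/(P₁V₁) = -1.592.
Path (b) isothermal: W = P₁V₁ ln(V₂/V₁) → W_b/(P₁V₁) = -1.085.
W_a / W_b = -1.592 / -1.085 = 1.467.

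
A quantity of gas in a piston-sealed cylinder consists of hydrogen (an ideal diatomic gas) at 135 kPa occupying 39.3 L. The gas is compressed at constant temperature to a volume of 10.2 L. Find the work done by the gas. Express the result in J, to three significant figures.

Isothermal: W = nRT ln(V₂/V₁) = P₁V₁ ln(V₂/V₁).
P₁V₁ = (135 kPa)(39.3 L) = 5306 J.
W = 5306 × ln(10.2/39.3) = 5306 × -1.349
W_by_gas = -7156 J.

W ≈ -7160 J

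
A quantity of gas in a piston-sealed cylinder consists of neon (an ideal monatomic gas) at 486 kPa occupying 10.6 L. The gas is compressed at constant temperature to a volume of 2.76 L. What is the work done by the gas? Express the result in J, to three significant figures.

Isothermal: W = nRT ln(V₂/V₁) = P₁V₁ ln(V₂/V₁).
P₁V₁ = (486 kPa)(10.6 L) = 5152 J.
W = 5152 × ln(2.76/10.6) = 5152 × -1.346
W_by_gas = -6932 J.

W ≈ -6930 J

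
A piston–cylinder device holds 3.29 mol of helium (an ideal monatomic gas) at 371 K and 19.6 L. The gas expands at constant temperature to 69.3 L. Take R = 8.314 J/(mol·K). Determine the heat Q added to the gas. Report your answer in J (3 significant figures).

Isothermal ⇒ ΔU = 0, so Q = W = nRT ln(V₂/V₁).
Q = (3.29)(8.314)(371) ln(69.3/19.6) = 10148 × 1.263 = 12816 J.

Q ≈ 12800 J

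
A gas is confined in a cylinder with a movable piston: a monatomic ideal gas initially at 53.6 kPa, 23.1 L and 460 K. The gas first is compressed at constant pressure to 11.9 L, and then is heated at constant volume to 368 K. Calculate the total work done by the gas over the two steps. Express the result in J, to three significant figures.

W_total ≈ -600 J

Step 1 (isobaric): W = PΔV = (53.6 kPa)(11.9 − 23.1 L) = -600.3 J.
Step 2 (isochoric): W = 0 (constant volume).
W_total = -600.3 + 0 = -600.3 J.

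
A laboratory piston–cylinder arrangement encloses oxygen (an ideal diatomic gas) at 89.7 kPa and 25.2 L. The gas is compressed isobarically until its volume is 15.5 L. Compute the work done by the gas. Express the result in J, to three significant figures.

Isobaric: W = P ΔV.
W = (89.7 kPa)(15.5 − 25.2 L) = (89.7)(-9.7) = -870.1 J.

W ≈ -870 J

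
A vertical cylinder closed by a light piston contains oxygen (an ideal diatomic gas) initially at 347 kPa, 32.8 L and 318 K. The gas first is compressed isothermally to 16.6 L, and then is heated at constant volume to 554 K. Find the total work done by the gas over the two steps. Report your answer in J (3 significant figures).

Step 1 (isothermal): W = P₁V₁ ln(V₂/V₁) = (11382) ln(16.6/32.8) = -7751 J.
Step 2 (isochoric): W = 0 (constant volume).
W_total = -7751 + 0 = -7751 J.

W_total ≈ -7750 J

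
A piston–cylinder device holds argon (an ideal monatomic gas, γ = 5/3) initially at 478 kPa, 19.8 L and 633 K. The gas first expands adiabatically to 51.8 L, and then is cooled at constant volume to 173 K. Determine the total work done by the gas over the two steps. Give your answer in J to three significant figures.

Step 1 (adiabatic): W = (P₁V₁ − P₂V₂)/(γ−1) = (9464 − 4985)/0.667 = 6719 J.
Step 2 (isochoric): W = 0 (constant volume).
W_total = 6719 + 0 = 6719 J.

W_total ≈ 6720 J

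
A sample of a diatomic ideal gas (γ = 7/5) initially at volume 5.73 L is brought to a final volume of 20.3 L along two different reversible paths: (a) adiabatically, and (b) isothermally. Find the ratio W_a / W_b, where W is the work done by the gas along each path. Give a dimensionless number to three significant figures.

Path (a) adiabatic: W = P₁V₁(1 − (V₁/V₂)^(γ−1))/(γ−1) → W_a/(P₁V₁) = 0.9927.
Path (b) isothermal: W = P₁V₁ ln(V₂/V₁) → W_b/(P₁V₁) = 1.265.
W_a / W_b = 0.9927 / 1.265 = 0.7848.

W_a / W_b ≈ 0.785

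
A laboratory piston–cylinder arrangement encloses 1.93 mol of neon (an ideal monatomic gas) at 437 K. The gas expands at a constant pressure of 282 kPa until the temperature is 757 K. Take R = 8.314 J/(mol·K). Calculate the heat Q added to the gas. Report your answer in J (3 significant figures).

Q ≈ 12800 J

Isobaric: W = nRΔT = (1.93)(8.314)(320) = 5135 J.
ΔU = nCᵥΔT with Cᵥ = 3R/2: ΔU = (1.93)(12.47)(320) = 7702 J.
Q = ΔU + W = 7702 + 5135 = 12837 J.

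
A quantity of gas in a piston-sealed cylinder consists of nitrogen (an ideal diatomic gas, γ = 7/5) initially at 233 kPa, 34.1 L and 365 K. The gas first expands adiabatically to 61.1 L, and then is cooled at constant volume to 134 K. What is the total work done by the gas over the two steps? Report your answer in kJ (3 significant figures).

Step 1 (adiabatic): W = (P₁V₁ − P₂V₂)/(γ−1) = (7945 − 6292)/0.4 = 4133 J.
Step 2 (isochoric): W = 0 (constant volume).
W_total = 4133 + 0 = 4133 J.

W_total ≈ 4.13 kJ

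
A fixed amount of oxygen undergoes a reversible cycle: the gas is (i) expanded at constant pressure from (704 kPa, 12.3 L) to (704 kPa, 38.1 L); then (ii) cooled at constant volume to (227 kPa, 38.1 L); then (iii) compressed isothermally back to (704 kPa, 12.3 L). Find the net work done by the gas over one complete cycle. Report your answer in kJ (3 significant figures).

W_net ≈ 8.38 kJ

Leg (i): W = PΔV = (704)(38.1 − 12.3) = 18163 J.
Leg (ii): W = 0.
Leg (iii): W = PᵢVᵢ ln(V_f/Vᵢ) = (8649) ln(12.3/38.1) = -9778 J.
W_net = 18163 − 9778 = 8385 J.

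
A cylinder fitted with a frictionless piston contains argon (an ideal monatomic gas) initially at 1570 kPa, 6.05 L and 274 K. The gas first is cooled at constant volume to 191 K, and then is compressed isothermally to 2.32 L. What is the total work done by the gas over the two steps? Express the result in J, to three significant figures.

W_total ≈ -6350 J

Step 1 (isochoric): W = 0 (constant volume).
After step 1: P = 1094 kPa (V unchanged).
Step 2 (isothermal): W = P₁V₁ ln(V₂/V₁) = (6621) ln(2.32/6.05) = -6346 J.
W_total = 0 − 6346 = -6346 J.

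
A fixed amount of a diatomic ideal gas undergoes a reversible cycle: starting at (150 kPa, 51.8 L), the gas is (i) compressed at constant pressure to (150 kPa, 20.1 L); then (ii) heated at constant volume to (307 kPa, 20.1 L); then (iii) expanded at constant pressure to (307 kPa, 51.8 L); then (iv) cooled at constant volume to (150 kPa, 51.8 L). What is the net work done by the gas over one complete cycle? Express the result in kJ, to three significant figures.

W_net ≈ 4.98 kJ

Constant-volume legs do no work.
W(i) = (150)(20.1 − 51.8) = -4755 J; W(iii) = (307)(51.8 − 20.1) = 9732 J.
W_net = -4755 + 9732 = 4977 J (the clockwise enclosed area).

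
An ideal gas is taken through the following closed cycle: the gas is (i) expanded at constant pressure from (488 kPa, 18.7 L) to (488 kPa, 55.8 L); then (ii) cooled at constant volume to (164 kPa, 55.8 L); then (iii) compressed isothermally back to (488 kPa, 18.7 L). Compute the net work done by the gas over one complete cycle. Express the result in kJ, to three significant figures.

Leg (i): W = PΔV = (488)(55.8 − 18.7) = 18105 J.
Leg (ii): W = 0.
Leg (iii): W = PᵢVᵢ ln(V_f/Vᵢ) = (9151) ln(18.7/55.8) = -10005 J.
W_net = 18105 − 10005 = 8100 J.

W_net ≈ 8.10 kJ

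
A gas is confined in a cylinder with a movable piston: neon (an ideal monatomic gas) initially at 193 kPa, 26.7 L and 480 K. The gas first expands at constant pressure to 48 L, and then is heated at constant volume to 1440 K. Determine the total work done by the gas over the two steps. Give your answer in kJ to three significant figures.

Step 1 (isobaric): W = PΔV = (193 kPa)(48 − 26.7 L) = 4111 J.
Step 2 (isochoric): W = 0 (constant volume).
W_total = 4111 + 0 = 4111 J.

W_total ≈ 4.11 kJ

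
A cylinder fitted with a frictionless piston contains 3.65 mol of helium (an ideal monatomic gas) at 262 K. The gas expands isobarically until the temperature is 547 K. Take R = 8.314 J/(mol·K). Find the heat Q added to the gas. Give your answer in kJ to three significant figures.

Q ≈ 21.6 kJ

Isobaric: W = nRΔT = (3.65)(8.314)(285) = 8649 J.
ΔU = nCᵥΔT with Cᵥ = 3R/2: ΔU = (3.65)(12.47)(285) = 12973 J.
Q = ΔU + W = 12973 + 8649 = 21622 J.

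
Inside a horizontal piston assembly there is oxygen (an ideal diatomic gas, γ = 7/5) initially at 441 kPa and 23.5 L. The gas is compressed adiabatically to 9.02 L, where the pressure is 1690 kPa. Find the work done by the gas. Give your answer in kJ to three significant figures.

W ≈ -12.2 kJ

Adiabatic: W = (P₁V₁ − P₂V₂)/(γ − 1) with γ = 7/5.
P₁V₁ = 10364 J, P₂V₂ = 15244 J.
W = (10364 − 15244) / 0.4 = -12201 J.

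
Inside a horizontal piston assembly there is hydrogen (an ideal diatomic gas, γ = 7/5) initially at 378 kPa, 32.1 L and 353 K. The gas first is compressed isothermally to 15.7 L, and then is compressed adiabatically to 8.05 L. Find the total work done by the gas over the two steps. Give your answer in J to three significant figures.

W_total ≈ -18000 J

Step 1 (isothermal): W = P₁V₁ ln(V₂/V₁) = (12134) ln(15.7/32.1) = -8678 J.
After step 1: P = 772.9 kPa, V = 15.7 L, T = 353 K.
Step 2 (adiabatic): W = (P₁V₁ − P₂V₂)/(γ−1) = (12134 − 15850)/0.4 = -9291 J.
W_total = -8678 − 9291 = -17969 J.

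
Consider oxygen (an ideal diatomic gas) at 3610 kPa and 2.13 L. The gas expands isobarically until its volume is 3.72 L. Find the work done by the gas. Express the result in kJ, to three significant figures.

Isobaric: W = P ΔV.
W = (3610 kPa)(3.72 − 2.13 L) = (3610)(1.59) = 5740 J.

W ≈ 5.74 kJ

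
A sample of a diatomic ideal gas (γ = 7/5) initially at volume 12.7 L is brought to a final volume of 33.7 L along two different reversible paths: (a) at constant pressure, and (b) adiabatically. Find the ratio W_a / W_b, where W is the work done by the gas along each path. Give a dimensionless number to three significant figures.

W_a / W_b ≈ 2.05

Path (a) isobaric: W = P₁(V₂ − V₁) → W_a/(P₁V₁) = 1.654.
Path (b) adiabatic: W = P₁V₁(1 − (V₁/V₂)^(γ−1))/(γ−1) → W_b/(P₁V₁) = 0.808.
W_a / W_b = 1.654 / 0.808 = 2.047.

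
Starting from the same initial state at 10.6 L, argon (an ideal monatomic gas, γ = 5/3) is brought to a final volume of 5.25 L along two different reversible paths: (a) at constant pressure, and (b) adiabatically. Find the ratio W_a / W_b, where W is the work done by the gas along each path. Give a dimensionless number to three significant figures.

W_a / W_b ≈ 0.563

Path (a) isobaric: W = P₁(V₂ − V₁) → W_a/(P₁V₁) = -0.5047.
Path (b) adiabatic: W = P₁V₁(1 − (V₁/V₂)^(γ−1))/(γ−1) → W_b/(P₁V₁) = -0.8962.
W_a / W_b = -0.5047 / -0.8962 = 0.5632.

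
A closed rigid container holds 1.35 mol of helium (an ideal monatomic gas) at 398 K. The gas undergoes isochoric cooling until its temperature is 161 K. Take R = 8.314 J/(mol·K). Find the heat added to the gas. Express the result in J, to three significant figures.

Q ≈ -3990 J

Constant volume ⇒ W = 0, so Q = ΔU = nCᵥΔT with Cᵥ = 3R/2 = 12.47 J/(mol·K).
ΔU = (1.35)(12.47)(161 − 398) = -3990 J.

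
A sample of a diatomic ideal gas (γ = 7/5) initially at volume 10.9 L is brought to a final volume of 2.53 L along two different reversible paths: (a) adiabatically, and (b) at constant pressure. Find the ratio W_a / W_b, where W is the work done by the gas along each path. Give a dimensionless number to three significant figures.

W_a / W_b ≈ 2.58

Path (a) adiabatic: W = P₁V₁(1 − (V₁/V₂)^(γ−1))/(γ−1) → W_a/(P₁V₁) = -1.984.
Path (b) isobaric: W = P₁(V₂ − V₁) → W_b/(P₁V₁) = -0.7679.
W_a / W_b = -1.984 / -0.7679 = 2.584.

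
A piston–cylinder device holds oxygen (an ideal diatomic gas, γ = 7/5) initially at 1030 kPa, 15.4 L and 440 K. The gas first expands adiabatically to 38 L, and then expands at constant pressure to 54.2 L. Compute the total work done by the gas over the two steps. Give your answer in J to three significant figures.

W_total ≈ 16700 J

Step 1 (adiabatic): W = (P₁V₁ − P₂V₂)/(γ−1) = (15862 − 11052)/0.4 = 12024 J.
After step 1: P = 290.9 kPa, V = 38 L, T = 306.6 K.
Step 2 (isobaric): W = PΔV = (290.9 kPa)(54.2 − 38 L) = 4712 J.
W_total = 12024 + 4712 = 16736 J.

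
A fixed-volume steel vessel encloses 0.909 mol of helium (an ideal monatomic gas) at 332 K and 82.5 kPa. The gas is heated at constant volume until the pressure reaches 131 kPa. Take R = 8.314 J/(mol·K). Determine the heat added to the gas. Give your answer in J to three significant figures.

Constant volume ⇒ W = 0, so Q = ΔU = nCᵥΔT with Cᵥ = 3R/2 = 12.47 J/(mol·K).
At constant V, T₂/T₁ = P₂/P₁ ⇒ ΔT = T₁(P₂/P₁ − 1) = 332·(131/82.5 − 1) = 195.2 K.
ΔU = (0.909)(12.47)(195.2) = 2213 J.

Q ≈ 2210 J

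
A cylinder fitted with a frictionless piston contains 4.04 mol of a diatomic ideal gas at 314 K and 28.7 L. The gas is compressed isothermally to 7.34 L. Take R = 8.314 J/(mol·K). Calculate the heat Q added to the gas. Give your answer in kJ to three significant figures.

Isothermal ⇒ ΔU = 0, so Q = W = nRT ln(V₂/V₁).
Q = (4.04)(8.314)(314) ln(7.34/28.7) = 10547 × -1.364 = -14381 J.

Q ≈ -14.4 kJ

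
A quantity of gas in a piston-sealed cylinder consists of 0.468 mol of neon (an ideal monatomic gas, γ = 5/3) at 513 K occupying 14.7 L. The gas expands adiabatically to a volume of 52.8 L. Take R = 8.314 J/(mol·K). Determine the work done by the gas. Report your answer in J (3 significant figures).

Adiabatic: TV^(γ−1) = const with γ = 5/3.
T₂ = T₁ (V₁/V₂)^(γ−1) = 513 × (14.7/52.8)^0.667 = 513 × 0.4264 = 218.7 K.
W_by = nCᵥ(T₁ − T₂) = (0.468)(12.47)(513 − 218.7) = 1717 J.

W ≈ 1720 J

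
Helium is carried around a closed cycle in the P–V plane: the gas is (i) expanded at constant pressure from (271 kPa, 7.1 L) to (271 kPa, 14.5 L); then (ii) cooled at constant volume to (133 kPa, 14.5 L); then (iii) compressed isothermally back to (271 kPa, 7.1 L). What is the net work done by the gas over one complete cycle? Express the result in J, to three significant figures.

Leg (i): W = PΔV = (271)(14.5 − 7.1) = 2005 J.
Leg (ii): W = 0.
Leg (iii): W = PᵢVᵢ ln(V_f/Vᵢ) = (1928) ln(7.1/14.5) = -1377 J.
W_net = 2005 − 1377 = 628.3 J.

W_net ≈ 628 J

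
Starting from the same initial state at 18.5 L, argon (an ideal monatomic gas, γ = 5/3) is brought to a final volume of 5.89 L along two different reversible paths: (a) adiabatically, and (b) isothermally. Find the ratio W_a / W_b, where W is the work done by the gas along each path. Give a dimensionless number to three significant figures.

Path (a) adiabatic: W = P₁V₁(1 − (V₁/V₂)^(γ−1))/(γ−1) → W_a/(P₁V₁) = -1.717.
Path (b) isothermal: W = P₁V₁ ln(V₂/V₁) → W_b/(P₁V₁) = -1.145.
W_a / W_b = -1.717 / -1.145 = 1.5.

W_a / W_b ≈ 1.50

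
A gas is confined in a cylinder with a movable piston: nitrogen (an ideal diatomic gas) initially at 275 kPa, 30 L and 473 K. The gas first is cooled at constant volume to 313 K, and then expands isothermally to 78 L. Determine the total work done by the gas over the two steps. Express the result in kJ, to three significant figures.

W_total ≈ 5.22 kJ

Step 1 (isochoric): W = 0 (constant volume).
After step 1: P = 182 kPa (V unchanged).
Step 2 (isothermal): W = P₁V₁ ln(V₂/V₁) = (5459) ln(78/30) = 5216 J.
W_total = 0 + 5216 = 5216 J.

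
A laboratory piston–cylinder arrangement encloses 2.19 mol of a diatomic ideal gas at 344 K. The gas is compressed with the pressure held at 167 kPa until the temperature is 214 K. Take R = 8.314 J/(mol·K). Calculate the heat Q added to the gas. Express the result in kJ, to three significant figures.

Isobaric: W = nRΔT = (2.19)(8.314)(-130) = -2367 J.
ΔU = nCᵥΔT with Cᵥ = 5R/2: ΔU = (2.19)(20.79)(-130) = -5917 J.
Q = ΔU + W = -5917 − 2367 = -8284 J.

Q ≈ -8.28 kJ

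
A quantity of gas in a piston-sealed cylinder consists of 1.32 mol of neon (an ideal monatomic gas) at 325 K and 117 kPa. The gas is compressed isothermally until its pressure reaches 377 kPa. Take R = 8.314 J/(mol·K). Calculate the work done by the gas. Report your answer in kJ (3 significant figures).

Isothermal process: W = nRT ln(V₂/V₁) = nRT ln(P₁/P₂).
W = (1.32)(8.314)(325) × ln(117/377)
  = 3567 × ln(0.3103) = 3567 × -1.17
W_by_gas = -4173 J.

W ≈ -4.17 kJ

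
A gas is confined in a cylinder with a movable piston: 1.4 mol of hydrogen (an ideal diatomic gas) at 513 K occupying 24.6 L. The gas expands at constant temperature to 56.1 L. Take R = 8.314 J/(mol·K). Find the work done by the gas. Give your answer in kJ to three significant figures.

Isothermal: W = nRT ln(V₂/V₁).
W = (1.4)(8.314)(513) × ln(56.1/24.6)
  = 5971 × 0.8244
W_by_gas = 4923 J.

W ≈ 4.92 kJ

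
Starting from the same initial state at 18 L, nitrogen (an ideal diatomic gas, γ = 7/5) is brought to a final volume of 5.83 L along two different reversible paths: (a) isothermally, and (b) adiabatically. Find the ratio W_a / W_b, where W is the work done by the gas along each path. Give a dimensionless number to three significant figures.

Path (a) isothermal: W = P₁V₁ ln(V₂/V₁) → W_a/(P₁V₁) = -1.127.
Path (b) adiabatic: W = P₁V₁(1 − (V₁/V₂)^(γ−1))/(γ−1) → W_b/(P₁V₁) = -1.424.
W_a / W_b = -1.127 / -1.424 = 0.7914.

W_a / W_b ≈ 0.791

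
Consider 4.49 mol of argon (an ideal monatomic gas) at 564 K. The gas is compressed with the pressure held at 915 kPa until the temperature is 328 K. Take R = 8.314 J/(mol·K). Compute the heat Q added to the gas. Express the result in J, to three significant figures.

Isobaric: W = nRΔT = (4.49)(8.314)(-236) = -8810 J.
ΔU = nCᵥΔT with Cᵥ = 3R/2: ΔU = (4.49)(12.47)(-236) = -13215 J.
Q = ΔU + W = -13215 − 8810 = -22025 J.

Q ≈ -22000 J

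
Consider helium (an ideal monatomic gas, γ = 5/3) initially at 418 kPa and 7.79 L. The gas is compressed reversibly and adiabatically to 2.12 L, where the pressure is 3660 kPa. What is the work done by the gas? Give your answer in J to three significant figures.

Adiabatic: W = (P₁V₁ − P₂V₂)/(γ − 1) with γ = 5/3.
P₁V₁ = 3256 J, P₂V₂ = 7759 J.
W = (3256 − 7759) / 0.6667 = -6754 J.

W ≈ -6750 J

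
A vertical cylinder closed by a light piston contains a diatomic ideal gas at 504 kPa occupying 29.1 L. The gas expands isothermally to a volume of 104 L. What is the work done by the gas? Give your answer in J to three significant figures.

W ≈ 18700 J

Isothermal: W = nRT ln(V₂/V₁) = P₁V₁ ln(V₂/V₁).
P₁V₁ = (504 kPa)(29.1 L) = 14666 J.
W = 14666 × ln(104/29.1) = 14666 × 1.274
W_by_gas = 18680 J.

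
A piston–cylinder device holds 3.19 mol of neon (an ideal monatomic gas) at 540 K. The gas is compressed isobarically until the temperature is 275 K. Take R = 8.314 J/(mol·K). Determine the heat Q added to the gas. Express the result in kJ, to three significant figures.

Isobaric: W = nRΔT = (3.19)(8.314)(-265) = -7028 J.
ΔU = nCᵥΔT with Cᵥ = 3R/2: ΔU = (3.19)(12.47)(-265) = -10542 J.
Q = ΔU + W = -10542 − 7028 = -17571 J.

Q ≈ -17.6 kJ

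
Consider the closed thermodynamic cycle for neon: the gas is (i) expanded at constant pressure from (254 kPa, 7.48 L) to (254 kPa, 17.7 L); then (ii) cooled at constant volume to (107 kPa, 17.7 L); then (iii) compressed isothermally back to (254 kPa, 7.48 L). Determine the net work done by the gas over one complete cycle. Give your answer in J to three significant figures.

W_net ≈ 965 J

Leg (i): W = PΔV = (254)(17.7 − 7.48) = 2596 J.
Leg (ii): W = 0.
Leg (iii): W = PᵢVᵢ ln(V_f/Vᵢ) = (1894) ln(7.48/17.7) = -1631 J.
W_net = 2596 − 1631 = 964.6 J.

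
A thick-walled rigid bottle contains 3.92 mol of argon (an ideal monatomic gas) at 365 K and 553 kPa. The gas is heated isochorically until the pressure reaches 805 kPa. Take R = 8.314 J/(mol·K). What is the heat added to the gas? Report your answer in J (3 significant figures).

Constant volume ⇒ W = 0, so Q = ΔU = nCᵥΔT with Cᵥ = 3R/2 = 12.47 J/(mol·K).
At constant V, T₂/T₁ = P₂/P₁ ⇒ ΔT = T₁(P₂/P₁ − 1) = 365·(805/553 − 1) = 166.3 K.
ΔU = (3.92)(12.47)(166.3) = 8131 J.

Q ≈ 8130 J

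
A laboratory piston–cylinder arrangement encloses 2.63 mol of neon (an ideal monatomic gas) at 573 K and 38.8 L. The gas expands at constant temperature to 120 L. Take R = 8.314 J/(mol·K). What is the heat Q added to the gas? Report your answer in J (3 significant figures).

Isothermal ⇒ ΔU = 0, so Q = W = nRT ln(V₂/V₁).
Q = (2.63)(8.314)(573) ln(120/38.8) = 12529 × 1.129 = 14146 J.

Q ≈ 14100 J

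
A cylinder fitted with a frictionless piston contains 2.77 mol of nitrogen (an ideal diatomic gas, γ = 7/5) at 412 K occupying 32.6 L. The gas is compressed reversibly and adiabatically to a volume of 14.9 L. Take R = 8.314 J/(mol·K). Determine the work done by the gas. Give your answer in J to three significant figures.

W ≈ -8720 J

Adiabatic: TV^(γ−1) = const with γ = 7/5.
T₂ = T₁ (V₁/V₂)^(γ−1) = 412 × (32.6/14.9)^0.4 = 412 × 1.368 = 563.5 K.
W_by = nCᵥ(T₁ − T₂) = (2.77)(20.79)(412 − 563.5) = -8724 J.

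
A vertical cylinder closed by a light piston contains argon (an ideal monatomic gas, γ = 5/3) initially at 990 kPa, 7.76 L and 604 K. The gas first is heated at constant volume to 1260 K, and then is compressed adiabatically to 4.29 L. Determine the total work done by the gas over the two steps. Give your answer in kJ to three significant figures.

W_total ≈ -11.6 kJ

Step 1 (isochoric): W = 0 (constant volume).
After step 1: P = 2065 kPa (V unchanged).
Step 2 (adiabatic): W = (P₁V₁ − P₂V₂)/(γ−1) = (16026 − 23792)/0.667 = -11649 J.
W_total = 0 − 11649 = -11649 J.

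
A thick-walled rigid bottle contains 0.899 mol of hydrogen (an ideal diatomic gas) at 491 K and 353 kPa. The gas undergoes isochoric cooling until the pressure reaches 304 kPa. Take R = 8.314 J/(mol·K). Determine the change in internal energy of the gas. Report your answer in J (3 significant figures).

ΔU ≈ -1270 J

Constant volume ⇒ W = 0, so Q = ΔU = nCᵥΔT with Cᵥ = 5R/2 = 20.79 J/(mol·K).
At constant V, T₂/T₁ = P₂/P₁ ⇒ ΔT = T₁(P₂/P₁ − 1) = 491·(304/353 − 1) = -68.16 K.
ΔU = (0.899)(20.79)(-68.16) = -1274 J.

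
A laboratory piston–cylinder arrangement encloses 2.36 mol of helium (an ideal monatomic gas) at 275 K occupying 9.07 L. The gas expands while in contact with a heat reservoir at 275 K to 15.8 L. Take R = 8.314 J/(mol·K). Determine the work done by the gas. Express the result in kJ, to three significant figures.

Isothermal: W = nRT ln(V₂/V₁).
W = (2.36)(8.314)(275) × ln(15.8/9.07)
  = 5396 × 0.555
W_by_gas = 2995 J.

W ≈ 2.99 kJ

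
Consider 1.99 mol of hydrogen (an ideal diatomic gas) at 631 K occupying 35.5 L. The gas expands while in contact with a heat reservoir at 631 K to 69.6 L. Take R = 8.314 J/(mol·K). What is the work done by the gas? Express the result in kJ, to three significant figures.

W ≈ 7.03 kJ

Isothermal: W = nRT ln(V₂/V₁).
W = (1.99)(8.314)(631) × ln(69.6/35.5)
  = 10440 × 0.6732
W_by_gas = 7028 J.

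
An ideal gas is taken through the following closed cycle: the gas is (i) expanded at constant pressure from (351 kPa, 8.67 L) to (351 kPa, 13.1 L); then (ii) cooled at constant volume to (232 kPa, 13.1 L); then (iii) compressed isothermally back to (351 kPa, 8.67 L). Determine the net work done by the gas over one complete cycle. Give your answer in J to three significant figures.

Leg (i): W = PΔV = (351)(13.1 − 8.67) = 1555 J.
Leg (ii): W = 0.
Leg (iii): W = PᵢVᵢ ln(V_f/Vᵢ) = (3039) ln(8.67/13.1) = -1254 J.
W_net = 1555 − 1254 = 300.5 J.

W_net ≈ 301 J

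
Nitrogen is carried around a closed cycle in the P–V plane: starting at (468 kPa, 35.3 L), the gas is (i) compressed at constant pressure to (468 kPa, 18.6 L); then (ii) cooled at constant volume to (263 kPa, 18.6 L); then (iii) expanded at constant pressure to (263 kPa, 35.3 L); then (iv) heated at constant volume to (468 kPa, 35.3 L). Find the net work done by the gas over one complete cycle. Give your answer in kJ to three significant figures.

W_net ≈ -3.42 kJ

Constant-volume legs do no work.
W(i) = (468)(18.6 − 35.3) = -7816 J; W(iii) = (263)(35.3 − 18.6) = 4392 J.
W_net = -7816 + 4392 = -3423 J (the counter-clockwise enclosed area).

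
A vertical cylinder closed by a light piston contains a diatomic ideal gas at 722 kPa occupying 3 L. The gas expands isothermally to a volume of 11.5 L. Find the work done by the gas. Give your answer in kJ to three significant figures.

W ≈ 2.91 kJ

Isothermal: W = nRT ln(V₂/V₁) = P₁V₁ ln(V₂/V₁).
P₁V₁ = (722 kPa)(3 L) = 2166 J.
W = 2166 × ln(11.5/3) = 2166 × 1.344
W_by_gas = 2911 J.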